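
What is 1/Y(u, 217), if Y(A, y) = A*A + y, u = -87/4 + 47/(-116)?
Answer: 3364/2381213 ≈ 0.0014127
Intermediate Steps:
u = -1285/58 (u = -87*¼ + 47*(-1/116) = -87/4 - 47/116 = -1285/58 ≈ -22.155)
Y(A, y) = y + A² (Y(A, y) = A² + y = y + A²)
1/Y(u, 217) = 1/(217 + (-1285/58)²) = 1/(217 + 1651225/3364) = 1/(2381213/3364) = 3364/2381213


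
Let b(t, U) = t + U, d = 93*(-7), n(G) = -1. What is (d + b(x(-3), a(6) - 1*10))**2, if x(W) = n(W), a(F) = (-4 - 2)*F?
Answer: 487204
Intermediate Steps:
d = -651
a(F) = -6*F
x(W) = -1
b(t, U) = U + t
(d + b(x(-3), a(6) - 1*10))**2 = (-651 + ((-6*6 - 1*10) - 1))**2 = (-651 + ((-36 - 10) - 1))**2 = (-651 + (-46 - 1))**2 = (-651 - 47)**2 = (-698)**2 = 487204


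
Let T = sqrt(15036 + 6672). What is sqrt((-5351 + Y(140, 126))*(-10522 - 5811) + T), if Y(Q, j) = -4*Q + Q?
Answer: sqrt(94257743 + 18*sqrt(67)) ≈ 9708.7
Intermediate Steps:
Y(Q, j) = -3*Q
T = 18*sqrt(67) (T = sqrt(21708) = 18*sqrt(67) ≈ 147.34)
sqrt((-5351 + Y(140, 126))*(-10522 - 5811) + T) = sqrt((-5351 - 3*140)*(-10522 - 5811) + 18*sqrt(67)) = sqrt((-5351 - 420)*(-16333) + 18*sqrt(67)) = sqrt(-5771*(-16333) + 18*sqrt(67)) = sqrt(94257743 + 18*sqrt(67))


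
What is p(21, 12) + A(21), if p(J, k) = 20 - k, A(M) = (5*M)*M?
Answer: 2213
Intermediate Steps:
A(M) = 5*M**2
p(21, 12) + A(21) = (20 - 1*12) + 5*21**2 = (20 - 12) + 5*441 = 8 + 2205 = 2213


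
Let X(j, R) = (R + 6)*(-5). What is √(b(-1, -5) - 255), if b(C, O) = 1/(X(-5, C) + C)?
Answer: I*√172406/26 ≈ 15.97*I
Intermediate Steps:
X(j, R) = -30 - 5*R (X(j, R) = (6 + R)*(-5) = -30 - 5*R)
b(C, O) = 1/(-30 - 4*C) (b(C, O) = 1/((-30 - 5*C) + C) = 1/(-30 - 4*C))
√(b(-1, -5) - 255) = √(-1/(30 + 4*(-1)) - 255) = √(-1/(30 - 4) - 255) = √(-1/26 - 255) = √(-6631/26) = I*√172406/26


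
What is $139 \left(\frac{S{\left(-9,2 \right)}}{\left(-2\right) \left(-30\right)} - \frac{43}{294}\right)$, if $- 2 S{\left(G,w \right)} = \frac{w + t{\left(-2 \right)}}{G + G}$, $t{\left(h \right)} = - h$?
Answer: $- \frac{531119}{26460} \approx -20.073$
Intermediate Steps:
$S{\left(G,w \right)} = - \frac{2 + w}{4 G}$ ($S{\left(G,w \right)} = - \frac{\left(w - -2\right) \frac{1}{G + G}}{2} = - \frac{\left(w + 2\right) \frac{1}{2 G}}{2} = - \frac{\left(2 + w\right) \frac{1}{2 G}}{2} = - \frac{\frac{1}{2} \frac{1}{G} \left(2 + w\right)}{2} = - \frac{2 + w}{4 G}$)
$139 \left(\frac{S{\left(-9,2 \right)}}{\left(-2\right) \left(-30\right)} - \frac{43}{294}\right) = 139 \left(\frac{\frac{1}{4} \frac{1}{-9} \left(-2 - 2\right)}{\left(-2\right) \left(-30\right)} - \frac{43}{294}\right) = 139 \left(\frac{\frac{1}{4} \left(- \frac{1}{9}\right) \left(-2 - 2\right)}{60} - \frac{43}{294}\right) = 139 \left(\frac{1}{4} \left(- \frac{1}{9}\right) \left(-4\right) \frac{1}{60} - \frac{43}{294}\right) = 139 \left(\frac{1}{9} \cdot \frac{1}{60} - \frac{43}{294}\right) = 139 \left(\frac{1}{540} - \frac{43}{294}\right) = 139 \left(- \frac{3821}{26460}\right) = - \frac{531119}{26460}$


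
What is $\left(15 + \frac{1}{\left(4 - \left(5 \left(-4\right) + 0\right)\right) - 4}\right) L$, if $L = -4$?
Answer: $- \frac{301}{5} \approx -60.2$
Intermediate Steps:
$\left(15 + \frac{1}{\left(4 - \left(5 \left(-4\right) + 0\right)\right) - 4}\right) L = \left(15 + \frac{1}{\left(4 - \left(5 \left(-4\right) + 0\right)\right) - 4}\right) \left(-4\right) = \left(15 + \frac{1}{\left(4 - \left(-20 + 0\right)\right) - 4}\right) \left(-4\right) = \left(15 + \frac{1}{\left(4 - -20\right) - 4}\right) \left(-4\right) = \left(15 + \frac{1}{\left(4 + 20\right) - 4}\right) \left(-4\right) = \left(15 + \frac{1}{24 - 4}\right) \left(-4\right) = \left(15 + \frac{1}{20}\right) \left(-4\right) = \frac{301}{20} \left(-4\right) = - \frac{301}{5}$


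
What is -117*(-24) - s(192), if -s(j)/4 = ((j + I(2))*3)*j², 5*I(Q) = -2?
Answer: 423802584/5 ≈ 8.4761e+7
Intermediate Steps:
I(Q) = -⅖ (I(Q) = (⅕)*(-2) = -⅖)
s(j) = -4*j²*(-6/5 + 3*j) (s(j) = -4*(j - ⅖)*3*j² = -4*(-⅖ + j)*3*j² = -4*(-6/5 + 3*j)*j² = -4*j²*(-6/5 + 3*j))
-117*(-24) - s(192) = -117*(-24) - 192²*(24/5 - 12*192) = 2808 - 36864*(24/5 - 2304) = 2808 - 36864*(-11496)/5 = 2808 - 1*(-423788544/5) = 2808 + 423788544/5 = 423802584/5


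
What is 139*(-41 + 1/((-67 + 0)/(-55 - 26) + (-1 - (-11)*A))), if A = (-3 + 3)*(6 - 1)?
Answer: -91045/14 ≈ -6503.2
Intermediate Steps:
A = 0 (A = 0*5 = 0)
139*(-41 + 1/((-67 + 0)/(-55 - 26) + (-1 - (-11)*A))) = 139*(-41 + 1/((-67 + 0)/(-55 - 26) + (-1 - (-11)*0))) = 139*(-41 + 1/(-67/(-81) + (-1 - 1*0))) = 139*(-41 + 1/(-67*(-1/81) + (-1 + 0))) = 139*(-41 + 1/(67/81 - 1)) = 139*(-41 + 1/(-14/81)) = 139*(-41 - 81/14) = 139*(-655/14) = -91045/14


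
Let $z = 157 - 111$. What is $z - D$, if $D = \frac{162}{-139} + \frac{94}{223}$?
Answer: $\frac{1448922}{30997} \approx 46.744$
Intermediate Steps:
$z = 46$ ($z = 157 - 111 = 46$)
$D = - \frac{23060}{30997}$ ($D = 162 \left(- \frac{1}{139}\right) + 94 \cdot \frac{1}{223} = - \frac{162}{139} + \frac{94}{223} = - \frac{23060}{30997} \approx -0.74394$)
$z - D = 46 - - \frac{23060}{30997} = 46 + \frac{23060}{30997} = \frac{1448922}{30997}$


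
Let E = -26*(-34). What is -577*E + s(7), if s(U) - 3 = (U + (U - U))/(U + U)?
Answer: -1020129/2 ≈ -5.1006e+5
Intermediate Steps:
E = 884
s(U) = 7/2 (s(U) = 3 + (U + (U - U))/(U + U) = 3 + (U + 0)/((2*U)) = 3 + U*(1/(2*U)) = 3 + ½ = 7/2)
-577*E + s(7) = -577*884 + 7/2 = -510068 + 7/2 = -1020129/2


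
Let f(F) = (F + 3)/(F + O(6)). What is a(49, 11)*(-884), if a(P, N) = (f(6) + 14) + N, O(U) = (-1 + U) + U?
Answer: -22568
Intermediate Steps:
O(U) = -1 + 2*U
f(F) = (3 + F)/(11 + F) (f(F) = (F + 3)/(F + (-1 + 2*6)) = (3 + F)/(F + (-1 + 12)) = (3 + F)/(F + 11) = (3 + F)/(11 + F))
a(P, N) = 247/17 + N (a(P, N) = ((3 + 6)/(11 + 6) + 14) + N = (9/17 + 14) + N = 247/17 + N)
a(49, 11)*(-884) = (247/17 + 11)*(-884) = (434/17)*(-884) = -22568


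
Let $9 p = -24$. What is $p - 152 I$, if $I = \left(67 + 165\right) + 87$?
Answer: $- \frac{145472}{3} \approx -48491.0$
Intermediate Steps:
$p = - \frac{8}{3}$ ($p = \frac{1}{9} \left(-24\right) = - \frac{8}{3} \approx -2.6667$)
$I = 319$ ($I = 232 + 87 = 319$)
$p - 152 I = - \frac{8}{3} - 48488 = - \frac{145472}{3}$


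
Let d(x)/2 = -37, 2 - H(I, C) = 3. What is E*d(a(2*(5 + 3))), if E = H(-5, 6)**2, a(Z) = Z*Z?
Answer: -74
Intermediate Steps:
a(Z) = Z**2
H(I, C) = -1 (H(I, C) = 2 - 1*3 = 2 - 3 = -1)
d(x) = -74 (d(x) = 2*(-37) = -74)
E = 1 (E = (-1)**2 = 1)
E*d(a(2*(5 + 3))) = 1*(-74) = -74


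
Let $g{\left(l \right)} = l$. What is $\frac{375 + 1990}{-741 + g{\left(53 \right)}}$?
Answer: $- \frac{55}{16} \approx -3.4375$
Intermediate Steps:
$\frac{375 + 1990}{-741 + g{\left(53 \right)}} = \frac{375 + 1990}{-741 + 53} = \frac{2365}{-688} = 2365 \left(- \frac{1}{688}\right) = - \frac{55}{16}$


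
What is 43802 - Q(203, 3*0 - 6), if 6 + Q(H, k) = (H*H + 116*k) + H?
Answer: 3092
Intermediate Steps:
Q(H, k) = -6 + H + H² + 116*k (Q(H, k) = -6 + ((H*H + 116*k) + H) = -6 + ((H² + 116*k) + H) = -6 + (H + H² + 116*k) = -6 + H + H² + 116*k)
43802 - Q(203, 3*0 - 6) = 43802 - (-6 + 203 + 203² + 116*(3*0 - 6)) = 43802 - (-6 + 203 + 41209 + 116*(0 - 6)) = 43802 - (-6 + 203 + 41209 + 116*(-6)) = 43802 - (-6 + 203 + 41209 - 696) = 43802 - 1*40710 = 43802 - 40710 = 3092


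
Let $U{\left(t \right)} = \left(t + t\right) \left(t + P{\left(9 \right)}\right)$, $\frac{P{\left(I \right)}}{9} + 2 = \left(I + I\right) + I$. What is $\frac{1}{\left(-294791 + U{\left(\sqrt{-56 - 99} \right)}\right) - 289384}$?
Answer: $- \frac{i}{450 \sqrt{155} + 584485 i} \approx -1.7108 \cdot 10^{-6} - 1.6398 \cdot 10^{-8} i$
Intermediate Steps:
$P{\left(I \right)} = -18 + 27 I$ ($P{\left(I \right)} = -18 + 9 \left(\left(I + I\right) + I\right) = -18 + 9 \left(2 I + I\right) = -18 + 9 \cdot 3 I = -18 + 27 I$)
$U{\left(t \right)} = 2 t \left(225 + t\right)$ ($U{\left(t \right)} = \left(t + t\right) \left(t + \left(-18 + 27 \cdot 9\right)\right) = 2 t \left(t + \left(-18 + 243\right)\right) = 2 t \left(t + 225\right) = 2 t \left(225 + t\right)$)
$\frac{1}{\left(-294791 + U{\left(\sqrt{-56 - 99} \right)}\right) - 289384} = \frac{1}{\left(-294791 + 2 \sqrt{-56 - 99} \left(225 + \sqrt{-56 - 99}\right)\right) - 289384} = \frac{1}{\left(-294791 + 2 \sqrt{-155} \left(225 + \sqrt{-155}\right)\right) - 289384} = \frac{1}{\left(-294791 + 2 i \sqrt{155} \left(225 + i \sqrt{155}\right)\right) - 289384} = \frac{1}{-584175 + 2 i \sqrt{155} \left(225 + i \sqrt{155}\right)}$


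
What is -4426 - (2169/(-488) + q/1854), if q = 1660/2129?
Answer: -4258437942217/963108504 ≈ -4421.6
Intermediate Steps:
q = 1660/2129 (q = 1660*(1/2129) = 1660/2129 ≈ 0.77971)
-4426 - (2169/(-488) + q/1854) = -4426 - (2169/(-488) + (1660/2129)/1854) = -4426 - (2169*(-1/488) + (1660/2129)*(1/1854)) = -4426 - (-2169/488 + 830/1973583) = -4426 - 1*(-4280296487/963108504) = -4426 + 4280296487/963108504 = -4258437942217/963108504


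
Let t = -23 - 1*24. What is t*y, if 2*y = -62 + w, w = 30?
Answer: 752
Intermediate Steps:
y = -16 (y = (-62 + 30)/2 = (1/2)*(-32) = -16)
t = -47 (t = -23 - 24 = -47)
t*y = -47*(-16) = 752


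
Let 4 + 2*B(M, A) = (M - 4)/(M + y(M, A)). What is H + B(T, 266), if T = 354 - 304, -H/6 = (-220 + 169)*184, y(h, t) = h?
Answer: 5630223/100 ≈ 56302.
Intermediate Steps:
H = 56304 (H = -6*(-220 + 169)*184 = -(-306)*184 = -6*(-9384) = 56304)
T = 50
B(M, A) = -2 + (-4 + M)/(4*M) (B(M, A) = -2 + ((M - 4)/(M + M))/2 = -2 + ((-4 + M)/((2*M)))/2 = -2 + ((-4 + M)*(1/(2*M)))/2 = -2 + ((-4 + M)/(2*M))/2 = -2 + (-4 + M)/(4*M))
H + B(T, 266) = 56304 + (-7/4 - 1/50) = 56304 - 177/100 = 5630223/100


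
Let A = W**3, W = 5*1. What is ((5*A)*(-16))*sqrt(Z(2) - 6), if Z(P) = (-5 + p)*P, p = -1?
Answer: -30000*I*sqrt(2) ≈ -42426.0*I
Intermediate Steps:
W = 5
A = 125 (A = 5**3 = 125)
Z(P) = -6*P (Z(P) = (-5 - 1)*P = -6*P)
((5*A)*(-16))*sqrt(Z(2) - 6) = ((5*125)*(-16))*sqrt(-6*2 - 6) = (625*(-16))*sqrt(-12 - 6) = -30000*I*sqrt(2)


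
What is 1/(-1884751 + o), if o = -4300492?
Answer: -1/6185243 ≈ -1.6168e-7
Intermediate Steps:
1/(-1884751 + o) = 1/(-1884751 - 4300492) = 1/(-6185243) = -1/6185243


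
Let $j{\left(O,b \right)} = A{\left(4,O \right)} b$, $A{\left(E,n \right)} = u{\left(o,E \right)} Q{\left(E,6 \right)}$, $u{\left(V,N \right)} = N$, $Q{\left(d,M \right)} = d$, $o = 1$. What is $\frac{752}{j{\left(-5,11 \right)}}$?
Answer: $\frac{47}{11} \approx 4.2727$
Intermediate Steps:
$A{\left(E,n \right)} = E^{2}$ ($A{\left(E,n \right)} = E E = E^{2}$)
$j{\left(O,b \right)} = 16 b$ ($j{\left(O,b \right)} = 4^{2} b = 16 b$)
$\frac{752}{j{\left(-5,11 \right)}} = \frac{752}{16 \cdot 11} = \frac{752}{176} = 752 \cdot \frac{1}{176} = \frac{47}{11}$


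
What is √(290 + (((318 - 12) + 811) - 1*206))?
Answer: √1201 ≈ 34.655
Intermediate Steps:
√(290 + (((318 - 12) + 811) - 1*206)) = √(290 + ((306 + 811) - 206)) = √(290 + (1117 - 206)) = √(290 + 911) = √1201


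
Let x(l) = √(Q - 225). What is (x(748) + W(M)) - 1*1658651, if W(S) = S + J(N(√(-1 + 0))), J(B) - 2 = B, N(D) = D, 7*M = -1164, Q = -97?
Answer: -11611707/7 + I + I*√322 ≈ -1.6588e+6 + 18.944*I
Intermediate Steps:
x(l) = I*√322 (x(l) = √(-97 - 225) = √(-322) = I*√322)
M = -1164/7 (M = (⅐)*(-1164) = -1164/7 ≈ -166.29)
J(B) = 2 + B
W(S) = 2 + I + S (W(S) = S + (2 + √(-1 + 0)) = S + (2 + √(-1)) = S + (2 + I) = 2 + I + S)
(x(748) + W(M)) - 1*1658651 = (I*√322 + (2 + I - 1164/7)) - 1*1658651 = (I*√322 + (-1150/7 + I)) - 1658651 = (-1150/7 + I + I*√322) - 1658651 = -11611707/7 + I + I*√322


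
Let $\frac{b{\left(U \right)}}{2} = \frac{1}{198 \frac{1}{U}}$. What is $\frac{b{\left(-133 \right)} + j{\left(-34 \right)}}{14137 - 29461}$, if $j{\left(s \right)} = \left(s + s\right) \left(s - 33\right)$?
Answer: $- \frac{450911}{1517076} \approx -0.29722$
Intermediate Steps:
$j{\left(s \right)} = 2 s \left(-33 + s\right)$
$b{\left(U \right)} = \frac{U}{99}$ ($b{\left(U \right)} = \frac{2}{198 \frac{1}{U}} = 2 \frac{U}{198} = \frac{U}{99}$)
$\frac{b{\left(-133 \right)} + j{\left(-34 \right)}}{14137 - 29461} = \frac{\frac{1}{99} \left(-133\right) + 2 \left(-34\right) \left(-33 - 34\right)}{14137 - 29461} = \frac{- \frac{133}{99} + 2 \left(-34\right) \left(-67\right)}{-15324} = \left(- \frac{133}{99} + 4556\right) \left(- \frac{1}{15324}\right) = \frac{450911}{99} \left(- \frac{1}{15324}\right) = - \frac{450911}{1517076}$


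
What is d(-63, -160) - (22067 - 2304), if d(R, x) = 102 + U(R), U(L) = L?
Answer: -19724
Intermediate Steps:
d(R, x) = 102 + R
d(-63, -160) - (22067 - 2304) = (102 - 63) - (22067 - 2304) = 39 - 1*19763 = 39 - 19763 = -19724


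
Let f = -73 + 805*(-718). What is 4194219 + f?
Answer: 3616156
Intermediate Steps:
f = -578063 (f = -73 - 577990 = -578063)
4194219 + f = 4194219 - 578063 = 3616156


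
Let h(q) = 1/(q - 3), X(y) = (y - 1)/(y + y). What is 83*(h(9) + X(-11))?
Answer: 3901/66 ≈ 59.106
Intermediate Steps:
X(y) = (-1 + y)/(2*y) (X(y) = (-1 + y)/((2*y)) = (-1 + y)*(1/(2*y)) = (-1 + y)/(2*y))
h(q) = 1/(-3 + q)
83*(h(9) + X(-11)) = 83*(1/(-3 + 9) + (1/2)*(-1 - 11)/(-11)) = 83*(1/6 + (1/2)*(-1/11)*(-12)) = 83*(1/6 + 6/11) = 83*(47/66) = 3901/66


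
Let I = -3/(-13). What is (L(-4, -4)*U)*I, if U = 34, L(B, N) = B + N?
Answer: -816/13 ≈ -62.769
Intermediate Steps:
I = 3/13 (I = -3*(-1/13) = 3/13 ≈ 0.23077)
(L(-4, -4)*U)*I = ((-4 - 4)*34)*(3/13) = -8*34*(3/13) = -272*3/13 = -816/13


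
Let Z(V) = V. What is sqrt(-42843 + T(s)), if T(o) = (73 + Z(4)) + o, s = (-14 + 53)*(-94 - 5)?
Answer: I*sqrt(46627) ≈ 215.93*I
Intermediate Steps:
s = -3861 (s = 39*(-99) = -3861)
T(o) = 77 + o (T(o) = (73 + 4) + o = 77 + o)
sqrt(-42843 + T(s)) = sqrt(-42843 + (77 - 3861)) = sqrt(-42843 - 3784) = sqrt(-46627) = I*sqrt(46627)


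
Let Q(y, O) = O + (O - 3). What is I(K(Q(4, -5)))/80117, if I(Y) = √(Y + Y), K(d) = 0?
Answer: 0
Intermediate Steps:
Q(y, O) = -3 + 2*O (Q(y, O) = O + (-3 + O) = -3 + 2*O)
I(Y) = √2*√Y (I(Y) = √(2*Y) = √2*√Y)
I(K(Q(4, -5)))/80117 = (√2*√0)/80117 = (√2*0)*(1/80117) = 0*(1/80117) = 0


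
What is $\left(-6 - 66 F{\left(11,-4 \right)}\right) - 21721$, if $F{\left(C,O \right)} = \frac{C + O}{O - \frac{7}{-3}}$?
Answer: $- \frac{107249}{5} \approx -21450.0$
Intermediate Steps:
$F{\left(C,O \right)} = \frac{C + O}{\frac{7}{3} + O}$ ($F{\left(C,O \right)} = \frac{C + O}{O - - \frac{7}{3}} = \frac{C + O}{O + \frac{7}{3}} = \frac{C + O}{\frac{7}{3} + O}$)
$\left(-6 - 66 F{\left(11,-4 \right)}\right) - 21721 = \left(-6 - 66 \frac{3 \left(11 - 4\right)}{7 + 3 \left(-4\right)}\right) - 21721 = \left(-6 - 66 \cdot 3 \frac{1}{7 - 12} \cdot 7\right) - 21721 = \left(-6 - 66 \cdot 3 \frac{1}{-5} \cdot 7\right) - 21721 = \left(-6 - 66 \cdot 3 \left(- \frac{1}{5}\right) 7\right) - 21721 = \left(-6 - - \frac{1386}{5}\right) - 21721 = \left(-6 + \frac{1386}{5}\right) - 21721 = \frac{1356}{5} - 21721 = - \frac{107249}{5}$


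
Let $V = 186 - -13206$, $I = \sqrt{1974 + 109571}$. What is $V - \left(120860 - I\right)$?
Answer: $-107468 + \sqrt{111545} \approx -1.0713 \cdot 10^{5}$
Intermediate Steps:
$I = \sqrt{111545} \approx 333.98$
$V = 13392$ ($V = 186 + 13206 = 13392$)
$V - \left(120860 - I\right) = 13392 - \left(120860 - \sqrt{111545}\right) = -107468 + \sqrt{111545}$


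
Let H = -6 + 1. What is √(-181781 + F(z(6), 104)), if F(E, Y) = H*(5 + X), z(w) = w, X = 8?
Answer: I*√181846 ≈ 426.43*I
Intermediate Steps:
H = -5
F(E, Y) = -65 (F(E, Y) = -5*(5 + 8) = -5*13 = -65)
√(-181781 + F(z(6), 104)) = √(-181781 - 65) = √(-181846) = I*√181846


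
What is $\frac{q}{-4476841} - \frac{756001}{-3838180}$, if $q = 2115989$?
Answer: $- \frac{4737050387179}{17182921589380} \approx -0.27568$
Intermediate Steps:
$\frac{q}{-4476841} - \frac{756001}{-3838180} = \frac{2115989}{-4476841} - \frac{756001}{-3838180} = 2115989 \left(- \frac{1}{4476841}\right) - - \frac{756001}{3838180} = - \frac{2115989}{4476841} + \frac{756001}{3838180} = - \frac{4737050387179}{17182921589380}$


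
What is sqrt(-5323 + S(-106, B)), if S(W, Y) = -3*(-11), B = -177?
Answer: 23*I*sqrt(10) ≈ 72.732*I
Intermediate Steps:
S(W, Y) = 33
sqrt(-5323 + S(-106, B)) = sqrt(-5323 + 33) = sqrt(-5290) = 23*I*sqrt(10)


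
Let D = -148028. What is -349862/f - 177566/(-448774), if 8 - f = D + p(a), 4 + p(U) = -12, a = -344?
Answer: -32679991939/16610472062 ≈ -1.9674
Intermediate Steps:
p(U) = -16 (p(U) = -4 - 12 = -16)
f = 148052 (f = 8 - (-148028 - 16) = 8 - 1*(-148044) = 8 + 148044 = 148052)
-349862/f - 177566/(-448774) = -349862/148052 - 177566/(-448774) = -349862*1/148052 - 177566*(-1/448774) = -174931/74026 + 88783/224387 = -32679991939/16610472062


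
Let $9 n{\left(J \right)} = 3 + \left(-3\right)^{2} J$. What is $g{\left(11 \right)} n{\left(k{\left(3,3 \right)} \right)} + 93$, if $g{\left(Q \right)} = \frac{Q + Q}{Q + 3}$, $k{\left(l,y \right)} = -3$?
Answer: $\frac{1865}{21} \approx 88.81$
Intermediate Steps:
$g{\left(Q \right)} = \frac{2 Q}{3 + Q}$
$n{\left(J \right)} = \frac{1}{3} + J$ ($n{\left(J \right)} = \frac{3 + \left(-3\right)^{2} J}{9} = \frac{3 + 9 J}{9} = \frac{1}{3} + J$)
$g{\left(11 \right)} n{\left(k{\left(3,3 \right)} \right)} + 93 = 2 \cdot 11 \frac{1}{3 + 11} \left(\frac{1}{3} - 3\right) + 93 = 2 \cdot 11 \cdot \frac{1}{14} \left(- \frac{8}{3}\right) + 93 = \frac{11}{7} \left(- \frac{8}{3}\right) + 93 = - \frac{88}{21} + 93 = \frac{1865}{21}$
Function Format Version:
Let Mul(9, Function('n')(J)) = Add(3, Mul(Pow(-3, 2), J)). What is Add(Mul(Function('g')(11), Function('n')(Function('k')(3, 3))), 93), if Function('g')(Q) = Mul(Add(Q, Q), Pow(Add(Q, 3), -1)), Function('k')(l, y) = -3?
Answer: Rational(1865, 21) ≈ 88.810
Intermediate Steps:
Function('g')(Q) = Mul(2, Q, Pow(Add(3, Q), -1)) (Function('g')(Q) = Mul(Mul(2, Q), Pow(Add(3, Q), -1)) = Mul(2, Q, Pow(Add(3, Q), -1)))
Function('n')(J) = Add(Rational(1, 3), J) (Function('n')(J) = Mul(Rational(1, 9), Add(3, Mul(Pow(-3, 2), J))) = Mul(Rational(1, 9), Add(3, Mul(9, J))) = Add(Rational(1, 3), J))
Add(Mul(Function('g')(11), Function('n')(Function('k')(3, 3))), 93) = Add(Mul(Mul(2, 11, Pow(Add(3, 11), -1)), Add(Rational(1, 3), -3)), 93) = Add(Mul(Mul(2, 11, Pow(14, -1)), Rational(-8, 3)), 93) = Add(Mul(Mul(2, 11, Rational(1, 14)), Rational(-8, 3)), 93) = Add(Mul(Rational(11, 7), Rational(-8, 3)), 93) = Add(Rational(-88, 21), 93) = Rational(1865, 21)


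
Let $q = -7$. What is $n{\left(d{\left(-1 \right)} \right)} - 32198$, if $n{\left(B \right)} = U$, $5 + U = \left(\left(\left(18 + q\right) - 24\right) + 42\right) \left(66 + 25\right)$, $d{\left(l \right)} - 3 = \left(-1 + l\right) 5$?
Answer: $-29564$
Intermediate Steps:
$d{\left(l \right)} = -2 + 5 l$ ($d{\left(l \right)} = 3 + \left(-1 + l\right) 5 = 3 + \left(-5 + 5 l\right) = -2 + 5 l$)
$U = 2634$ ($U = -5 + \left(\left(\left(18 - 7\right) - 24\right) + 42\right) \left(66 + 25\right) = -5 + \left(\left(11 - 24\right) + 42\right) 91 = -5 + \left(-13 + 42\right) 91 = -5 + 29 \cdot 91 = -5 + 2639 = 2634$)
$n{\left(B \right)} = 2634$
$n{\left(d{\left(-1 \right)} \right)} - 32198 = 2634 - 32198 = -29564$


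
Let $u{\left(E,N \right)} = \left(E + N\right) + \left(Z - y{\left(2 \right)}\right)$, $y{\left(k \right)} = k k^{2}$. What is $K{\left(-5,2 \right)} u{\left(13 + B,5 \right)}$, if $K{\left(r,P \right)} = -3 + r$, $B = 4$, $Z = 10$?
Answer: $-192$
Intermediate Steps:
$y{\left(k \right)} = k^{3}$
$u{\left(E,N \right)} = 2 + E + N$ ($u{\left(E,N \right)} = \left(E + N\right) + \left(10 - 2^{3}\right) = \left(E + N\right) + \left(10 - 8\right) = \left(E + N\right) + 2 = 2 + E + N$)
$K{\left(-5,2 \right)} u{\left(13 + B,5 \right)} = \left(-3 - 5\right) \left(2 + \left(13 + 4\right) + 5\right) = - 8 \left(2 + 17 + 5\right) = \left(-8\right) 24 = -192$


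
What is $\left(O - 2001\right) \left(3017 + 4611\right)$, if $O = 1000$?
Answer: $-7635628$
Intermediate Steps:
$\left(O - 2001\right) \left(3017 + 4611\right) = \left(1000 - 2001\right) \left(3017 + 4611\right) = \left(-1001\right) 7628 = -7635628$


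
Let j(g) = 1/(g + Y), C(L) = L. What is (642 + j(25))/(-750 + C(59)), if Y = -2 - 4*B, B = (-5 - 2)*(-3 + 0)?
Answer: -39161/42151 ≈ -0.92906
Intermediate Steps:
B = 21 (B = -7*(-3) = 21)
Y = -86 (Y = -2 - 4*21 = -2 - 84 = -86)
j(g) = 1/(-86 + g) (j(g) = 1/(g - 86) = 1/(-86 + g))
(642 + j(25))/(-750 + C(59)) = (642 + 1/(-86 + 25))/(-750 + 59) = (642 + 1/(-61))/(-691) = (642 - 1/61)*(-1/691) = (39161/61)*(-1/691) = -39161/42151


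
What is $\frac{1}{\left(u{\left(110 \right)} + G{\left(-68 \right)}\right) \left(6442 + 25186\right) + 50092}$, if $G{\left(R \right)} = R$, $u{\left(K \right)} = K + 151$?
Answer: $\frac{1}{6154296} \approx 1.6249 \cdot 10^{-7}$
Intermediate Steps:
$u{\left(K \right)} = 151 + K$
$\frac{1}{\left(u{\left(110 \right)} + G{\left(-68 \right)}\right) \left(6442 + 25186\right) + 50092} = \frac{1}{\left(\left(151 + 110\right) - 68\right) \left(6442 + 25186\right) + 50092} = \frac{1}{\left(261 - 68\right) 31628 + 50092} = \frac{1}{193 \cdot 31628 + 50092} = \frac{1}{6104204 + 50092} = \frac{1}{6154296}$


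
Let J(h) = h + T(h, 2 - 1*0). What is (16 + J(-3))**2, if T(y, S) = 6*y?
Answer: 25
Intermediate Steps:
J(h) = 7*h (J(h) = h + 6*h = 7*h)
(16 + J(-3))**2 = (16 + 7*(-3))**2 = (16 - 21)**2 = (-5)**2 = 25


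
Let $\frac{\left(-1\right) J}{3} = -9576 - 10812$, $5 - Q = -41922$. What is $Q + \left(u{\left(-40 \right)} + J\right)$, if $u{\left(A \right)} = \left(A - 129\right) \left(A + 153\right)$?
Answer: $83994$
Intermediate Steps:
$Q = 41927$ ($Q = 5 - -41922 = 5 + 41922 = 41927$)
$u{\left(A \right)} = \left(-129 + A\right) \left(153 + A\right)$
$J = 61164$ ($J = - 3 \left(-9576 - 10812\right) = \left(-3\right) \left(-20388\right) = 61164$)
$Q + \left(u{\left(-40 \right)} + J\right) = 41927 + \left(\left(-19737 + \left(-40\right)^{2} + 24 \left(-40\right)\right) + 61164\right) = 41927 + \left(\left(-19737 + 1600 - 960\right) + 61164\right) = 41927 + \left(-19097 + 61164\right) = 41927 + 42067 = 83994$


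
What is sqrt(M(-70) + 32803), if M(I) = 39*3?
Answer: 2*sqrt(8230) ≈ 181.44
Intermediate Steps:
M(I) = 117
sqrt(M(-70) + 32803) = sqrt(117 + 32803) = sqrt(32920) = 2*sqrt(8230)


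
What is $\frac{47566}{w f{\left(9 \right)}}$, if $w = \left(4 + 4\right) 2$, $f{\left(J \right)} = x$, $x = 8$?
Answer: $\frac{23783}{64} \approx 371.61$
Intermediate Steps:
$f{\left(J \right)} = 8$
$w = 16$ ($w = 8 \cdot 2 = 16$)
$\frac{47566}{w f{\left(9 \right)}} = \frac{47566}{16 \cdot 8} = \frac{47566}{128} = 47566 \cdot \frac{1}{128} = \frac{23783}{64}$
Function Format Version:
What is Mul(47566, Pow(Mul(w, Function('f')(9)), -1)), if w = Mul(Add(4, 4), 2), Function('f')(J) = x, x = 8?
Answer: Rational(23783, 64) ≈ 371.61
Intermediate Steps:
Function('f')(J) = 8
w = 16 (w = Mul(8, 2) = 16)
Mul(47566, Pow(Mul(w, Function('f')(9)), -1)) = Mul(47566, Pow(Mul(16, 8), -1)) = Mul(47566, Pow(128, -1)) = Mul(47566, Rational(1, 128)) = Rational(23783, 64)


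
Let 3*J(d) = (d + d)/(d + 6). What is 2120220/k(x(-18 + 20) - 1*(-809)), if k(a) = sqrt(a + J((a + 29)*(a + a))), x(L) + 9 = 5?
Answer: 1272132*sqrt(40349729528465)/108180569 ≈ 74697.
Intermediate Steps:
x(L) = -4 (x(L) = -9 + 5 = -4)
J(d) = 2*d/(3*(6 + d)) (J(d) = ((d + d)/(d + 6))/3 = ((2*d)/(6 + d))/3 = (2*d/(6 + d))/3 = 2*d/(3*(6 + d)))
k(a) = sqrt(a + 4*a*(29 + a)/(3*(6 + 2*a*(29 + a)))) (k(a) = sqrt(a + 2*((a + 29)*(a + a))/(3*(6 + (a + 29)*(a + a)))) = sqrt(a + 2*((29 + a)*(2*a))/(3*(6 + (29 + a)*(2*a)))) = sqrt(a + 2*(2*a*(29 + a))/(3*(6 + 2*a*(29 + a)))) = sqrt(a + 4*a*(29 + a)/(3*(6 + 2*a*(29 + a)))))
2120220/k(x(-18 + 20) - 1*(-809)) = 2120220/((sqrt(3)*sqrt((-4 - 1*(-809))*(67 + 2*(-4 - 1*(-809)) + 3*(-4 - 1*(-809))*(29 + (-4 - 1*(-809))))/(3 + (-4 - 1*(-809))*(29 + (-4 - 1*(-809)))))/3)) = 2120220/((sqrt(3)*sqrt((-4 + 809)*(67 + 2*(-4 + 809) + 3*(-4 + 809)*(29 + (-4 + 809)))/(3 + (-4 + 809)*(29 + (-4 + 809))))/3)) = 2120220/((sqrt(3)*sqrt(805*(67 + 2*805 + 3*805*(29 + 805))/(3 + 805*(29 + 805)))/3)) = 2120220/((sqrt(3)*sqrt(805*(67 + 1610 + 3*805*834)/(3 + 805*834))/3)) = 2120220/((sqrt(3)*sqrt(805*(67 + 1610 + 2014110)/(3 + 671370))/3)) = 2120220/((sqrt(3)*sqrt(805*2015787/671373)/3)) = 2120220/((sqrt(3)*sqrt(805*(1/671373)*2015787)/3)) = 2120220/((sqrt(3)*sqrt(540902845/223791)/3)) = 2120220/((sqrt(3)*(sqrt(121049188585395)/223791)/3)) = 2120220/((sqrt(40349729528465)/223791)) = 2120220*(3*sqrt(40349729528465)/540902845) = 1272132*sqrt(40349729528465)/108180569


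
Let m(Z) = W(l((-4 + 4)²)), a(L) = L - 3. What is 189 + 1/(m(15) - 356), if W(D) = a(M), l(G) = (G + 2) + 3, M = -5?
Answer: 68795/364 ≈ 189.00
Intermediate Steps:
a(L) = -3 + L
l(G) = 5 + G (l(G) = (2 + G) + 3 = 5 + G)
W(D) = -8 (W(D) = -3 - 5 = -8)
m(Z) = -8
189 + 1/(m(15) - 356) = 189 + 1/(-8 - 356) = 189 + 1/(-364) = 189 - 1/364 = 68795/364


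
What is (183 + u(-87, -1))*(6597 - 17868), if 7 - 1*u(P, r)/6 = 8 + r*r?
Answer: -1927341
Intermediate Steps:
u(P, r) = -6 - 6*r² (u(P, r) = 42 - 6*(8 + r*r) = 42 - 6*(8 + r²) = 42 + (-48 - 6*r²) = -6 - 6*r²)
(183 + u(-87, -1))*(6597 - 17868) = (183 + (-6 - 6*(-1)²))*(6597 - 17868) = (183 + (-6 - 6*1))*(-11271) = (183 + (-6 - 6))*(-11271) = (183 - 12)*(-11271) = 171*(-11271) = -1927341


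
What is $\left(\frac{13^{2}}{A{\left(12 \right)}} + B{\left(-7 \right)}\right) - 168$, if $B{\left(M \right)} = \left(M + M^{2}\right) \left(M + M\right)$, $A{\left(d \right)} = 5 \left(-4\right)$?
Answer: $- \frac{15289}{20} \approx -764.45$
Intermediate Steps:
$A{\left(d \right)} = -20$
$B{\left(M \right)} = 2 M \left(M + M^{2}\right)$ ($B{\left(M \right)} = \left(M + M^{2}\right) 2 M = 2 M \left(M + M^{2}\right)$)
$\left(\frac{13^{2}}{A{\left(12 \right)}} + B{\left(-7 \right)}\right) - 168 = \left(\frac{13^{2}}{-20} + 2 \left(-7\right)^{2} \left(1 - 7\right)\right) - 168 = \left(169 \left(- \frac{1}{20}\right) + 2 \cdot 49 \left(-6\right)\right) - 168 = \left(- \frac{169}{20} - 588\right) - 168 = - \frac{11929}{20} - 168 = - \frac{15289}{20}$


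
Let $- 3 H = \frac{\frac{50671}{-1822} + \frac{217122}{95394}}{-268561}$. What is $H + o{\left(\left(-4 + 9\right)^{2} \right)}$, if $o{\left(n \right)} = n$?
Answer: $\frac{583474445788835}{23339007418974} \approx 25.0$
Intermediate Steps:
$H = - \frac{739685515}{23339007418974}$ ($H = - \frac{\left(\frac{50671}{-1822} + \frac{217122}{95394}\right) \frac{1}{-268561}}{3} = - \frac{\left(50671 \left(- \frac{1}{1822}\right) + 217122 \cdot \frac{1}{95394}\right) \left(- \frac{1}{268561}\right)}{3} = - \frac{\left(- \frac{50671}{1822} + \frac{36187}{15899}\right) \left(- \frac{1}{268561}\right)}{3} = - \frac{\left(- \frac{739685515}{28967978}\right) \left(- \frac{1}{268561}\right)}{3} = \left(- \frac{1}{3}\right) \frac{739685515}{7779669139658} = - \frac{739685515}{23339007418974} \approx -3.1693 \cdot 10^{-5}$)
$H + o{\left(\left(-4 + 9\right)^{2} \right)} = - \frac{739685515}{23339007418974} + \left(-4 + 9\right)^{2} = - \frac{739685515}{23339007418974} + 5^{2} = - \frac{739685515}{23339007418974} + 25 = \frac{583474445788835}{23339007418974}$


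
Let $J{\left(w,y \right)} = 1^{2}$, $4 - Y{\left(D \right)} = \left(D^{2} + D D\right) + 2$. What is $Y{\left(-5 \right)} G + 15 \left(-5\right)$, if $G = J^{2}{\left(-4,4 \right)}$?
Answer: $-123$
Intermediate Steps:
$Y{\left(D \right)} = 2 - 2 D^{2}$ ($Y{\left(D \right)} = 4 - \left(\left(D^{2} + D D\right) + 2\right) = 4 - \left(\left(D^{2} + D^{2}\right) + 2\right) = 4 - \left(2 D^{2} + 2\right) = 4 - \left(2 + 2 D^{2}\right) = 2 - 2 D^{2}$)
$J{\left(w,y \right)} = 1$
$G = 1$ ($G = 1^{2} = 1$)
$Y{\left(-5 \right)} G + 15 \left(-5\right) = \left(2 - 2 \left(-5\right)^{2}\right) 1 + 15 \left(-5\right) = \left(2 - 50\right) 1 - 75 = \left(-48\right) 1 - 75 = -48 - 75 = -123$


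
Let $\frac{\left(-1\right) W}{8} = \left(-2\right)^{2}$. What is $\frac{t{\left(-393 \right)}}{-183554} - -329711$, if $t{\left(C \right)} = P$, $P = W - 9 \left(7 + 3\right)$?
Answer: $\frac{30259886508}{91777} \approx 3.2971 \cdot 10^{5}$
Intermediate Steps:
$W = -32$ ($W = - 8 \left(-2\right)^{2} = \left(-8\right) 4 = -32$)
$P = -122$ ($P = -32 - 9 \left(7 + 3\right) = -32 - 90 = -122$)
$t{\left(C \right)} = -122$
$\frac{t{\left(-393 \right)}}{-183554} - -329711 = - \frac{122}{-183554} - -329711 = \left(-122\right) \left(- \frac{1}{183554}\right) + 329711 = \frac{61}{91777} + 329711 = \frac{30259886508}{91777}$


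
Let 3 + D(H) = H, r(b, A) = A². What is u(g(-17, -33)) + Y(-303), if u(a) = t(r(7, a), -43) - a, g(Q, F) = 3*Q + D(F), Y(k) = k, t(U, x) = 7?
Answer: -209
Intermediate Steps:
D(H) = -3 + H
g(Q, F) = -3 + F + 3*Q (g(Q, F) = 3*Q + (-3 + F) = -3 + F + 3*Q)
u(a) = 7 - a
u(g(-17, -33)) + Y(-303) = (7 - (-3 - 33 + 3*(-17))) - 303 = (7 - (-3 - 33 - 51)) - 303 = (7 - 1*(-87)) - 303 = (7 + 87) - 303 = 94 - 303 = -209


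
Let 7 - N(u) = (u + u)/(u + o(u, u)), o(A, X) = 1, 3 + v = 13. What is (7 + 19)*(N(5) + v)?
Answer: 1196/3 ≈ 398.67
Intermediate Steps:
v = 10 (v = -3 + 13 = 10)
N(u) = 7 - 2*u/(1 + u) (N(u) = 7 - (u + u)/(u + 1) = 7 - 2*u/(1 + u))
(7 + 19)*(N(5) + v) = (7 + 19)*((7 + 5*5)/(1 + 5) + 10) = 26*((7 + 25)/6 + 10) = 26*((⅙)*32 + 10) = 26*(16/3 + 10) = 26*(46/3) = 1196/3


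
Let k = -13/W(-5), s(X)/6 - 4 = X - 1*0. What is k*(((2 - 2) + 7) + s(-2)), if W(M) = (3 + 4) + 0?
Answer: -247/7 ≈ -35.286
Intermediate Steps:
W(M) = 7 (W(M) = 7 + 0 = 7)
s(X) = 24 + 6*X (s(X) = 24 + 6*(X - 1*0) = 24 + 6*(X + 0) = 24 + 6*X)
k = -13/7 ≈ -1.8571
k*(((2 - 2) + 7) + s(-2)) = -13*(((2 - 2) + 7) + (24 + 6*(-2)))/7 = -13*((0 + 7) + (24 - 12))/7 = -13*(7 + 12)/7 = -13/7*19 = -247/7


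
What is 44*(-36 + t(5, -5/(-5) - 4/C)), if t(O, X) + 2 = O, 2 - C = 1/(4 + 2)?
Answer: -1452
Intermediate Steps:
C = 11/6 (C = 2 - 1/(4 + 2) = 2 - 1/6 = 2 - 1*⅙ = 2 - ⅙ = 11/6 ≈ 1.8333)
t(O, X) = -2 + O
44*(-36 + t(5, -5/(-5) - 4/C)) = 44*(-36 + (-2 + 5)) = 44*(-36 + 3) = 44*(-33) = -1452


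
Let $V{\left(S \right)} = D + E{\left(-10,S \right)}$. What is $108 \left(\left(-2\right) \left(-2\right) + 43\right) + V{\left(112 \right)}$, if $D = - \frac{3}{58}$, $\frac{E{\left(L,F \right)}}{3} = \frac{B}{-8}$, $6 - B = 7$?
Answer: $\frac{1177707}{232} \approx 5076.3$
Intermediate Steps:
$B = -1$ ($B = 6 - 7 = -1$)
$E{\left(L,F \right)} = \frac{3}{8}$ ($E{\left(L,F \right)} = 3 \left(- \frac{1}{-8}\right) = 3 \left(\left(-1\right) \left(- \frac{1}{8}\right)\right) = 3 \cdot \frac{1}{8} = \frac{3}{8}$)
$D = - \frac{3}{58}$ ($D = \left(-3\right) \frac{1}{58} = - \frac{3}{58} \approx -0.051724$)
$V{\left(S \right)} = \frac{75}{232}$ ($V{\left(S \right)} = - \frac{3}{58} + \frac{3}{8} = \frac{75}{232}$)
$108 \left(\left(-2\right) \left(-2\right) + 43\right) + V{\left(112 \right)} = 108 \left(\left(-2\right) \left(-2\right) + 43\right) + \frac{75}{232} = 108 \left(4 + 43\right) + \frac{75}{232} = 108 \cdot 47 + \frac{75}{232} = 5076 + \frac{75}{232} = \frac{1177707}{232}$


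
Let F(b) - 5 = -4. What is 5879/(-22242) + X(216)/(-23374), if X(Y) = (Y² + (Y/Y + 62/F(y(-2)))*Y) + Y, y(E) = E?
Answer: -741305953/259942254 ≈ -2.8518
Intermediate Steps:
F(b) = 1 (F(b) = 5 - 4 = 1)
X(Y) = Y² + 64*Y (X(Y) = (Y² + (Y/Y + 62/1)*Y) + Y = (Y² + (1 + 62*1)*Y) + Y = (Y² + (1 + 62)*Y) + Y = (Y² + 63*Y) + Y = Y² + 64*Y)
5879/(-22242) + X(216)/(-23374) = 5879/(-22242) + (216*(64 + 216))/(-23374) = 5879*(-1/22242) + (216*280)*(-1/23374) = -5879/22242 + 60480*(-1/23374) = -5879/22242 - 30240/11687 = -741305953/259942254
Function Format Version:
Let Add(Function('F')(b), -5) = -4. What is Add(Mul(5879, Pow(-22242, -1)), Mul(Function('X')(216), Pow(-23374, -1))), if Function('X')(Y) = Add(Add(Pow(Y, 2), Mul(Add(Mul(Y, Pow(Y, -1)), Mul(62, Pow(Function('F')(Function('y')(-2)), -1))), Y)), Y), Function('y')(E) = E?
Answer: Rational(-741305953, 259942254) ≈ -2.8518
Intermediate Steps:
Function('F')(b) = 1 (Function('F')(b) = Add(5, -4) = 1)
Function('X')(Y) = Add(Pow(Y, 2), Mul(64, Y)) (Function('X')(Y) = Add(Add(Pow(Y, 2), Mul(Add(Mul(Y, Pow(Y, -1)), Mul(62, Pow(1, -1))), Y)), Y) = Add(Add(Pow(Y, 2), Mul(Add(1, Mul(62, 1)), Y)), Y) = Add(Add(Pow(Y, 2), Mul(Add(1, 62), Y)), Y) = Add(Add(Pow(Y, 2), Mul(63, Y)), Y) = Add(Pow(Y, 2), Mul(64, Y)))
Add(Mul(5879, Pow(-22242, -1)), Mul(Function('X')(216), Pow(-23374, -1))) = Add(Mul(5879, Pow(-22242, -1)), Mul(Mul(216, Add(64, 216)), Pow(-23374, -1))) = Add(Mul(5879, Rational(-1, 22242)), Mul(Mul(216, 280), Rational(-1, 23374))) = Add(Rational(-5879, 22242), Mul(60480, Rational(-1, 23374))) = Add(Rational(-5879, 22242), Rational(-30240, 11687)) = Rational(-741305953, 259942254)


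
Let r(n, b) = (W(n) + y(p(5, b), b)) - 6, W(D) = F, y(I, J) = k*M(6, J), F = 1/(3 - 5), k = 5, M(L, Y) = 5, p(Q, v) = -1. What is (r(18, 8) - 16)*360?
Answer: 900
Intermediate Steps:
F = -1/2 (F = 1/(-2) = -1/2 ≈ -0.50000)
y(I, J) = 25 (y(I, J) = 5*5 = 25)
W(D) = -1/2
r(n, b) = 37/2 (r(n, b) = (-1/2 + 25) - 6 = 49/2 - 6 = 37/2)
(r(18, 8) - 16)*360 = (37/2 - 16)*360 = (5/2)*360 = 900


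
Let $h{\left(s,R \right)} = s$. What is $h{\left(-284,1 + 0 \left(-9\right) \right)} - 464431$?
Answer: $-464715$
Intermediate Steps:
$h{\left(-284,1 + 0 \left(-9\right) \right)} - 464431 = -284 - 464431 = -464715$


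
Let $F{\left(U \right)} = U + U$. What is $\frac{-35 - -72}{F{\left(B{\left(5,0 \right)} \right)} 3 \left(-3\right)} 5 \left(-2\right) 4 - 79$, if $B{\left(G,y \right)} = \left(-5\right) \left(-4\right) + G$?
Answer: $- \frac{3407}{45} \approx -75.711$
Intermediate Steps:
$B{\left(G,y \right)} = 20 + G$
$F{\left(U \right)} = 2 U$
$\frac{-35 - -72}{F{\left(B{\left(5,0 \right)} \right)} 3 \left(-3\right)} 5 \left(-2\right) 4 - 79 = \frac{-35 - -72}{2 \left(20 + 5\right) 3 \left(-3\right)} 5 \left(-2\right) 4 - 79 = \frac{-35 + 72}{2 \cdot 25 \cdot 3 \left(-3\right)} \left(\left(-10\right) 4\right) - 79 = \frac{37}{50 \cdot 3 \left(-3\right)} \left(-40\right) - 79 = \frac{37}{150 \left(-3\right)} \left(-40\right) - 79 = \frac{37}{-450} \left(-40\right) - 79 = 37 \left(- \frac{1}{450}\right) \left(-40\right) - 79 = \left(- \frac{37}{450}\right) \left(-40\right) - 79 = \frac{148}{45} - 79 = - \frac{3407}{45}$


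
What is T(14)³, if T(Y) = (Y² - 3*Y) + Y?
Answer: 4741632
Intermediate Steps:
T(Y) = Y² - 2*Y
T(14)³ = (14*(-2 + 14))³ = (14*12)³ = 168³ = 4741632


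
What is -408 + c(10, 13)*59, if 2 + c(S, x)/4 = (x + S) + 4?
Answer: 5492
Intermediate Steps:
c(S, x) = 8 + 4*S + 4*x (c(S, x) = -8 + 4*((x + S) + 4) = -8 + 4*((S + x) + 4) = -8 + 4*(4 + S + x) = -8 + (16 + 4*S + 4*x) = 8 + 4*S + 4*x)
-408 + c(10, 13)*59 = -408 + (8 + 4*10 + 4*13)*59 = -408 + (8 + 40 + 52)*59 = -408 + 100*59 = -408 + 5900 = 5492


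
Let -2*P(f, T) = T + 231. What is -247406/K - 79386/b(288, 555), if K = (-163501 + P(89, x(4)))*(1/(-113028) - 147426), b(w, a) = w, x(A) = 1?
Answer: -12024304939719288749/43622297304083088 ≈ -275.65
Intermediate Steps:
P(f, T) = -231/2 - T/2 (P(f, T) = -(T + 231)/2 = -(231 + T)/2 = -231/2 - T/2)
K = 908797860501731/37676 (K = (-163501 + (-231/2 - ½*1))*(1/(-113028) - 147426) = (-163501 + (-231/2 - ½))*(-1/113028 - 147426) = (-163501 - 116)*(-16663265929/113028) = -163617*(-16663265929/113028) = 908797860501731/37676 ≈ 2.4121e+10)
-247406/K - 79386/b(288, 555) = -247406/908797860501731/37676 - 79386/288 = -247406*37676/908797860501731 - 79386*1/288 = -9321268456/908797860501731 - 13231/48 = -12024304939719288749/43622297304083088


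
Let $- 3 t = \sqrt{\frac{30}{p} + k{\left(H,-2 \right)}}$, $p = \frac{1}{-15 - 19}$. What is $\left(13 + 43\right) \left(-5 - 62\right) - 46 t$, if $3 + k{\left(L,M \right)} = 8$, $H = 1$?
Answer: $-3752 + \frac{46 i \sqrt{1015}}{3} \approx -3752.0 + 488.51 i$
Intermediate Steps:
$k{\left(L,M \right)} = 5$ ($k{\left(L,M \right)} = -3 + 8 = 5$)
$p = - \frac{1}{34}$ ($p = \frac{1}{-34} = - \frac{1}{34} \approx -0.029412$)
$t = - \frac{i \sqrt{1015}}{3}$ ($t = - \frac{\sqrt{\frac{30}{- \frac{1}{34}} + 5}}{3} = - \frac{\sqrt{30 \left(-34\right) + 5}}{3} = - \frac{\sqrt{-1020 + 5}}{3} = - \frac{\sqrt{-1015}}{3} = - \frac{i \sqrt{1015}}{3} \approx - 10.62 i$)
$\left(13 + 43\right) \left(-5 - 62\right) - 46 t = \left(13 + 43\right) \left(-5 - 62\right) - 46 \left(- \frac{i \sqrt{1015}}{3}\right) = 56 \left(-67\right) + \frac{46 i \sqrt{1015}}{3} = -3752 + \frac{46 i \sqrt{1015}}{3}$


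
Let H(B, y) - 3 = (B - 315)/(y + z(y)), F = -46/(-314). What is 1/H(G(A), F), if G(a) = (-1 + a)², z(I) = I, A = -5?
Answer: -46/43665 ≈ -0.0010535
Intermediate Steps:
F = 23/157 (F = -46*(-1/314) = 23/157 ≈ 0.14650)
H(B, y) = 3 + (-315 + B)/(2*y) (H(B, y) = 3 + (B - 315)/(y + y) = 3 + (-315 + B)/((2*y)) = 3 + (-315 + B)*(1/(2*y)) = 3 + (-315 + B)/(2*y))
1/H(G(A), F) = 1/((-315 + (-1 - 5)² + 6*(23/157))/(2*(23/157))) = 1/((½)*(157/23)*(-315 + (-6)² + 138/157)) = 1/((½)*(157/23)*(-315 + 36 + 138/157)) = 1/((½)*(157/23)*(-43665/157)) = 1/(-43665/46) = -46/43665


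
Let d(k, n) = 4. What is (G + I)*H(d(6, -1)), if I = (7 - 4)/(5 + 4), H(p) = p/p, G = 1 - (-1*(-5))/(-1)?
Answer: 19/3 ≈ 6.3333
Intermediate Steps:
G = 6 (G = 1 - 5*(-1) = 1 - 1*(-5) = 1 + 5 = 6)
H(p) = 1
I = ⅓ (I = 3/9 = 3*(⅑) = ⅓ ≈ 0.33333)
(G + I)*H(d(6, -1)) = (6 + ⅓)*1 = (19/3)*1 = 19/3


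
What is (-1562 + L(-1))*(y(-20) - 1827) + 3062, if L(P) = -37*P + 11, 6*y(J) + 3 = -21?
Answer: 2775196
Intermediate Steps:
y(J) = -4 (y(J) = -1/2 + (1/6)*(-21) = -1/2 - 7/2 = -4)
L(P) = 11 - 37*P
(-1562 + L(-1))*(y(-20) - 1827) + 3062 = (-1562 + (11 - 37*(-1)))*(-4 - 1827) + 3062 = (-1562 + (11 + 37))*(-1831) + 3062 = (-1562 + 48)*(-1831) + 3062 = -1514*(-1831) + 3062 = 2772134 + 3062 = 2775196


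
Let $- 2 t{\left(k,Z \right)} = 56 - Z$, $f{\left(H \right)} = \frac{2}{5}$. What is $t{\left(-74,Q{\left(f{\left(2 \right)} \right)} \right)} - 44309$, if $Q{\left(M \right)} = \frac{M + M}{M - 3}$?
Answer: $- \frac{576383}{13} \approx -44337.0$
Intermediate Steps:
$f{\left(H \right)} = \frac{2}{5}$ ($f{\left(H \right)} = 2 \cdot \frac{1}{5} = \frac{2}{5}$)
$Q{\left(M \right)} = \frac{2 M}{-3 + M}$
$t{\left(k,Z \right)} = -28 + \frac{Z}{2}$ ($t{\left(k,Z \right)} = - \frac{56 - Z}{2} = -28 + \frac{Z}{2}$)
$t{\left(-74,Q{\left(f{\left(2 \right)} \right)} \right)} - 44309 = \left(-28 + \frac{2 \cdot \frac{2}{5} \frac{1}{-3 + \frac{2}{5}}}{2}\right) - 44309 = \left(-28 + \frac{2 \cdot \frac{2}{5} \frac{1}{- \frac{13}{5}}}{2}\right) - 44309 = \left(-28 + \frac{2 \cdot \frac{2}{5} \left(- \frac{5}{13}\right)}{2}\right) - 44309 = \left(-28 + \frac{1}{2} \left(- \frac{4}{13}\right)\right) - 44309 = \left(-28 - \frac{2}{13}\right) - 44309 = - \frac{366}{13} - 44309 = - \frac{576383}{13}$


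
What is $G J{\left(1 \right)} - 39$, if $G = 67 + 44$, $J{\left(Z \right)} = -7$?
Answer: $-816$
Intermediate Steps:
$G = 111$
$G J{\left(1 \right)} - 39 = 111 \left(-7\right) - 39 = -777 - 39 = -816$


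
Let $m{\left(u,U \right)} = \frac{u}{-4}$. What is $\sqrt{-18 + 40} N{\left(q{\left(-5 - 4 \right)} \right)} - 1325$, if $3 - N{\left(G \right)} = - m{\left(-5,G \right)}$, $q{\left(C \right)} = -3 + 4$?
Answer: $-1325 + \frac{17 \sqrt{22}}{4} \approx -1305.1$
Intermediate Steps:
$m{\left(u,U \right)} = - \frac{u}{4}$ ($m{\left(u,U \right)} = u \left(- \frac{1}{4}\right) = - \frac{u}{4}$)
$q{\left(C \right)} = 1$
$N{\left(G \right)} = \frac{17}{4}$ ($N{\left(G \right)} = 3 - - \frac{\left(-1\right) \left(-5\right)}{4} = 3 - \left(-1\right) \frac{5}{4} = 3 - - \frac{5}{4} = 3 + \frac{5}{4} = \frac{17}{4}$)
$\sqrt{-18 + 40} N{\left(q{\left(-5 - 4 \right)} \right)} - 1325 = \sqrt{-18 + 40} \cdot \frac{17}{4} - 1325 = \sqrt{22} \cdot \frac{17}{4} - 1325 = \frac{17 \sqrt{22}}{4} - 1325 = -1325 + \frac{17 \sqrt{22}}{4}$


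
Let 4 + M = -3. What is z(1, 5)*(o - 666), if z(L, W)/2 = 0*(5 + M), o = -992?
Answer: 0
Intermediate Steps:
M = -7 (M = -4 - 3 = -7)
z(L, W) = 0 (z(L, W) = 2*(0*(5 - 7)) = 2*(0*(-2)) = 2*0 = 0)
z(1, 5)*(o - 666) = 0*(-992 - 666) = 0*(-1658) = 0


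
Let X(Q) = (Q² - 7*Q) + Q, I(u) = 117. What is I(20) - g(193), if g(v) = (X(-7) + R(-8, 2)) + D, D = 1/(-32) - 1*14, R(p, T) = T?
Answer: 1217/32 ≈ 38.031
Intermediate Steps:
X(Q) = Q² - 6*Q
D = -449/32 (D = -1/32 - 14 = -449/32 ≈ -14.031)
g(v) = 2527/32 (g(v) = (-7*(-6 - 7) + 2) - 449/32 = (-7*(-13) + 2) - 449/32 = (91 + 2) - 449/32 = 93 - 449/32 = 2527/32)
I(20) - g(193) = 117 - 1*2527/32 = 117 - 2527/32 = 1217/32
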